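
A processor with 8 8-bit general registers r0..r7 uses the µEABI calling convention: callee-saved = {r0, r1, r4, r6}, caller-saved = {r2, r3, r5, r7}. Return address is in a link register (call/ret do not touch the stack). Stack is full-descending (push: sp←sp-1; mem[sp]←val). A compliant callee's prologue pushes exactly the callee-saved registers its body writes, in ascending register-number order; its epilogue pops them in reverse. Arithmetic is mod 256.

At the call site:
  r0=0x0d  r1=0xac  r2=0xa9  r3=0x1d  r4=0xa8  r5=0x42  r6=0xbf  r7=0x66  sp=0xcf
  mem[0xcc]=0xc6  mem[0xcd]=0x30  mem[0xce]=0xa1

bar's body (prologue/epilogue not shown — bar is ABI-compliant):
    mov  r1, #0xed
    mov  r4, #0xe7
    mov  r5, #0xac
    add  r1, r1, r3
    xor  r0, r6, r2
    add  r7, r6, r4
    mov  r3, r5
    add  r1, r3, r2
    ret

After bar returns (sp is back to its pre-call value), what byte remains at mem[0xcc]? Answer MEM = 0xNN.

prologue: push r0 → mem[0xce]=0x0d, sp=0xce
prologue: push r1 → mem[0xcd]=0xac, sp=0xcd
prologue: push r4 → mem[0xcc]=0xa8, sp=0xcc
body[0] mov  r1, #0xed → r1=0xed
body[1] mov  r4, #0xe7 → r4=0xe7
body[2] mov  r5, #0xac → r5=0xac
body[3] add  r1, r1, r3 → r1=0x0a
body[4] xor  r0, r6, r2 → r0=0x16
body[5] add  r7, r6, r4 → r7=0xa6
body[6] mov  r3, r5 → r3=0xac
body[7] add  r1, r3, r2 → r1=0x55
epilogue: pop r4=0xa8, sp=0xcd
epilogue: pop r1=0xac, sp=0xce
epilogue: pop r0=0x0d, sp=0xcf
prologue pushed ['r0', 'r1', 'r4'] at ['0xce', '0xcd', '0xcc']

MEM = 0xa8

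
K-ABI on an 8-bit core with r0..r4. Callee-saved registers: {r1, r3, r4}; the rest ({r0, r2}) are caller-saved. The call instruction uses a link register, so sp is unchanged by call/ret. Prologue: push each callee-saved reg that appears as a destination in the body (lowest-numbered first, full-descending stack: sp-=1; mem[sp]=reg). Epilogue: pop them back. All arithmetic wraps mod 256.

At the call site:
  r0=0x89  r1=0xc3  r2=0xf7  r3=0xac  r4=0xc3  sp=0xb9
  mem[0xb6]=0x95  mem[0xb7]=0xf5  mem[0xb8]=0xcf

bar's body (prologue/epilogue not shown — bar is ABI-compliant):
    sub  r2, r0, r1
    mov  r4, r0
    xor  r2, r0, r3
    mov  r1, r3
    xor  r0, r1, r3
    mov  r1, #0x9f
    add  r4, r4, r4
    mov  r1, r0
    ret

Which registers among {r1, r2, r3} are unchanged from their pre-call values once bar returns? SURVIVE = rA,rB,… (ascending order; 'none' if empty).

prologue: push r1 → mem[0xb8]=0xc3, sp=0xb8
prologue: push r4 → mem[0xb7]=0xc3, sp=0xb7
body[0] sub  r2, r0, r1 → r2=0xc6
body[1] mov  r4, r0 → r4=0x89
body[2] xor  r2, r0, r3 → r2=0x25
body[3] mov  r1, r3 → r1=0xac
body[4] xor  r0, r1, r3 → r0=0x00
body[5] mov  r1, #0x9f → r1=0x9f
body[6] add  r4, r4, r4 → r4=0x12
body[7] mov  r1, r0 → r1=0x00
epilogue: pop r4=0xc3, sp=0xb8
epilogue: pop r1=0xc3, sp=0xb9
r1: callee-saved, written=True
r2: caller-saved, written=True
r3: callee-saved, written=False

SURVIVE = r1,r3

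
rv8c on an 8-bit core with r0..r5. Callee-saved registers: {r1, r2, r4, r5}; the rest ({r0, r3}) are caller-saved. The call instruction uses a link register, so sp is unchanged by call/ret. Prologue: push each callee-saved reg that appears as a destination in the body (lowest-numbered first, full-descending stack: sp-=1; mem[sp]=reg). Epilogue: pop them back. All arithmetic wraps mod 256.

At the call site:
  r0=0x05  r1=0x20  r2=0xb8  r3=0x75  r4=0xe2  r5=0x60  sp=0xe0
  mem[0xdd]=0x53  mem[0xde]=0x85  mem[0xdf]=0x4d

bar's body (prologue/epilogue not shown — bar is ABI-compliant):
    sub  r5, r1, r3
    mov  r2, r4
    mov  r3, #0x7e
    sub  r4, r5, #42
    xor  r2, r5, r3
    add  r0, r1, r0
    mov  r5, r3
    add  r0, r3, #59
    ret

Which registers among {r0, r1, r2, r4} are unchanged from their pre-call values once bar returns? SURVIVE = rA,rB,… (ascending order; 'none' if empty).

SURVIVE = r1,r2,r4

prologue: push r2 → mem[0xdf]=0xb8, sp=0xdf
prologue: push r4 → mem[0xde]=0xe2, sp=0xde
prologue: push r5 → mem[0xdd]=0x60, sp=0xdd
body[0] sub  r5, r1, r3 → r5=0xab
body[1] mov  r2, r4 → r2=0xe2
body[2] mov  r3, #0x7e → r3=0x7e
body[3] sub  r4, r5, #42 → r4=0x81
body[4] xor  r2, r5, r3 → r2=0xd5
body[5] add  r0, r1, r0 → r0=0x25
body[6] mov  r5, r3 → r5=0x7e
body[7] add  r0, r3, #59 → r0=0xb9
epilogue: pop r5=0x60, sp=0xde
epilogue: pop r4=0xe2, sp=0xdf
epilogue: pop r2=0xb8, sp=0xe0
r0: caller-saved, written=True
r1: callee-saved, written=False
r2: callee-saved, written=True
r4: callee-saved, written=True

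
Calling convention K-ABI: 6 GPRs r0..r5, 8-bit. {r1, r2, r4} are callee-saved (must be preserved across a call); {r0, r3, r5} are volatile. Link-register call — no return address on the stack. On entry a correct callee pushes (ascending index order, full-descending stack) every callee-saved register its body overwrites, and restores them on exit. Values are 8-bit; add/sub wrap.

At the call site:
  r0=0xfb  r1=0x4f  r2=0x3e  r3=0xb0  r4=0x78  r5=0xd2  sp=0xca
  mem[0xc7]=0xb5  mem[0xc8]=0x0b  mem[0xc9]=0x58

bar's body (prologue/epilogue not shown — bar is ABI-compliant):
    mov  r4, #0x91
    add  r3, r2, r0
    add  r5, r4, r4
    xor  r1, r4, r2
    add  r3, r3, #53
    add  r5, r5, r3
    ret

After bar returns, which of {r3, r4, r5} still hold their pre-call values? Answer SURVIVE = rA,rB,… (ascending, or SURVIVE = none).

prologue: push r1 -> mem[0xc9]=0x4f, sp=0xc9
prologue: push r4 -> mem[0xc8]=0x78, sp=0xc8
body[0] mov  r4, #0x91 -> r4=0x91
body[1] add  r3, r2, r0 -> r3=0x39
body[2] add  r5, r4, r4 -> r5=0x22
body[3] xor  r1, r4, r2 -> r1=0xaf
body[4] add  r3, r3, #53 -> r3=0x6e
body[5] add  r5, r5, r3 -> r5=0x90
epilogue: pop r4=0x78, sp=0xc9
epilogue: pop r1=0x4f, sp=0xca
r3: caller-saved, written=True
r4: callee-saved, written=True
r5: caller-saved, written=True

SURVIVE = r4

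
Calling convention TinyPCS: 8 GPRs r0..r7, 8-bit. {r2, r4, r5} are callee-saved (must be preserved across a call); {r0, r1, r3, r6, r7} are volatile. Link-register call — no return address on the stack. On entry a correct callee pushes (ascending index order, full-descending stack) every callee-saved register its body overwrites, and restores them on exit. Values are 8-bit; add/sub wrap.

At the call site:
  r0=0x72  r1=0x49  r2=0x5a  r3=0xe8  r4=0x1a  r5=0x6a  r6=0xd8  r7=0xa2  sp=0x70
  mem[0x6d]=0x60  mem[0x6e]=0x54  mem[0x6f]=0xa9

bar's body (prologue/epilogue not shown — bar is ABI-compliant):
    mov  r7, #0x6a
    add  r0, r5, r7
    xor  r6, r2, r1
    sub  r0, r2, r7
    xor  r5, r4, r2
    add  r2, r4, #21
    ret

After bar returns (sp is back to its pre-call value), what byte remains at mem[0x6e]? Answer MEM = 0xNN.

MEM = 0x6a

prologue: push r2 -> mem[0x6f]=0x5a, sp=0x6f
prologue: push r5 -> mem[0x6e]=0x6a, sp=0x6e
body[0] mov  r7, #0x6a -> r7=0x6a
body[1] add  r0, r5, r7 -> r0=0xd4
body[2] xor  r6, r2, r1 -> r6=0x13
body[3] sub  r0, r2, r7 -> r0=0xf0
body[4] xor  r5, r4, r2 -> r5=0x40
body[5] add  r2, r4, #21 -> r2=0x2f
epilogue: pop r5=0x6a, sp=0x6f
epilogue: pop r2=0x5a, sp=0x70
prologue pushed ['r2', 'r5'] at ['0x6f', '0x6e']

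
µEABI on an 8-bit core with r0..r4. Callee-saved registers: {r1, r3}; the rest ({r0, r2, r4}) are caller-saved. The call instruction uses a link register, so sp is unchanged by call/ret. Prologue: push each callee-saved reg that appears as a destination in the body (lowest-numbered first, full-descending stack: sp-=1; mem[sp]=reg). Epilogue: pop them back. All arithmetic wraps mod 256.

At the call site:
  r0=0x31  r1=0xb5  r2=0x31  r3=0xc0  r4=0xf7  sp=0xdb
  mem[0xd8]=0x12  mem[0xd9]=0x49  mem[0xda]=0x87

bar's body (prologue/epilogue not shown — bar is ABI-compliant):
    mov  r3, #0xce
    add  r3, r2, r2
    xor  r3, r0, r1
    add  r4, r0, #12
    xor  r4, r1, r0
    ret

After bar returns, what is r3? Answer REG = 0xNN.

prologue: push r3 → mem[0xda]=0xc0, sp=0xda
body[0] mov  r3, #0xce → r3=0xce
body[1] add  r3, r2, r2 → r3=0x62
body[2] xor  r3, r0, r1 → r3=0x84
body[3] add  r4, r0, #12 → r4=0x3d
body[4] xor  r4, r1, r0 → r4=0x84
epilogue: pop r3=0xc0, sp=0xdb
r3 is callee-saved → restored

REG = 0xc0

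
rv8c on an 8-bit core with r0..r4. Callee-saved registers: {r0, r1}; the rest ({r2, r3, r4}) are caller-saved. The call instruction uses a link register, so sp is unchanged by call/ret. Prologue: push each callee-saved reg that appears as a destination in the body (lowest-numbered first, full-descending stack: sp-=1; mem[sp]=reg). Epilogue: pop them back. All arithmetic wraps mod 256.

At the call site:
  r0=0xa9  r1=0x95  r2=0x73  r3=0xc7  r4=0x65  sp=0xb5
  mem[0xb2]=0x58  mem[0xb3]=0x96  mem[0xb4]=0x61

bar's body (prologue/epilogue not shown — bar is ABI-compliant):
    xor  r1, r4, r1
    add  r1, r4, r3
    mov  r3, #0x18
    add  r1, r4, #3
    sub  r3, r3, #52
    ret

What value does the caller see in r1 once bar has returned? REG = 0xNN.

prologue: push r1 → mem[0xb4]=0x95, sp=0xb4
body[0] xor  r1, r4, r1 → r1=0xf0
body[1] add  r1, r4, r3 → r1=0x2c
body[2] mov  r3, #0x18 → r3=0x18
body[3] add  r1, r4, #3 → r1=0x68
body[4] sub  r3, r3, #52 → r3=0xe4
epilogue: pop r1=0x95, sp=0xb5
r1 is callee-saved → restored

REG = 0x95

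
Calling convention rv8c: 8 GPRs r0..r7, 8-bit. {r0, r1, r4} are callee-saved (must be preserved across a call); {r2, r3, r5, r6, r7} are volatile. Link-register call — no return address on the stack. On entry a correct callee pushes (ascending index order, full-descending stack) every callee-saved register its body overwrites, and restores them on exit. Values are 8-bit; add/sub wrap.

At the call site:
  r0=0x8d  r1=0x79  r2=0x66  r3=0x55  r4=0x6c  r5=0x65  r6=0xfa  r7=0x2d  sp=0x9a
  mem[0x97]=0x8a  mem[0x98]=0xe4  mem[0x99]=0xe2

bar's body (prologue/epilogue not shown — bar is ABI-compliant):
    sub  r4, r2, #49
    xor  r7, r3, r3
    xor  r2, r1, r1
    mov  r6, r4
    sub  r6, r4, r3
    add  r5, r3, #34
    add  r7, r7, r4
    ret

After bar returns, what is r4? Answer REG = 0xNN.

prologue: push r4 -> mem[0x99]=0x6c, sp=0x99
body[0] sub  r4, r2, #49 -> r4=0x35
body[1] xor  r7, r3, r3 -> r7=0x00
body[2] xor  r2, r1, r1 -> r2=0x00
body[3] mov  r6, r4 -> r6=0x35
body[4] sub  r6, r4, r3 -> r6=0xe0
body[5] add  r5, r3, #34 -> r5=0x77
body[6] add  r7, r7, r4 -> r7=0x35
epilogue: pop r4=0x6c, sp=0x9a
r4 is callee-saved -> restored

REG = 0x6c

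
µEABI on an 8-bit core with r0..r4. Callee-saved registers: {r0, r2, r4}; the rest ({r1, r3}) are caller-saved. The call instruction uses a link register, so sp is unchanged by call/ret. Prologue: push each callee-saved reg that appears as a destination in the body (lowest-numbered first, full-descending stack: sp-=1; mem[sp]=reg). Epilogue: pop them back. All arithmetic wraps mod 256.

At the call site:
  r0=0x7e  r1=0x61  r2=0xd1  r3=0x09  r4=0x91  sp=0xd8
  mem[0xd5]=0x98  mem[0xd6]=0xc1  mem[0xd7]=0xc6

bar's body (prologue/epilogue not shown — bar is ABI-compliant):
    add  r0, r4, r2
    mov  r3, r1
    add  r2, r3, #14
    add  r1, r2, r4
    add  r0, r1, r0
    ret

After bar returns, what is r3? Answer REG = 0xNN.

prologue: push r0 → mem[0xd7]=0x7e, sp=0xd7
prologue: push r2 → mem[0xd6]=0xd1, sp=0xd6
body[0] add  r0, r4, r2 → r0=0x62
body[1] mov  r3, r1 → r3=0x61
body[2] add  r2, r3, #14 → r2=0x6f
body[3] add  r1, r2, r4 → r1=0x00
body[4] add  r0, r1, r0 → r0=0x62
epilogue: pop r2=0xd1, sp=0xd7
epilogue: pop r0=0x7e, sp=0xd8
r3 is caller-saved → body value

REG = 0x61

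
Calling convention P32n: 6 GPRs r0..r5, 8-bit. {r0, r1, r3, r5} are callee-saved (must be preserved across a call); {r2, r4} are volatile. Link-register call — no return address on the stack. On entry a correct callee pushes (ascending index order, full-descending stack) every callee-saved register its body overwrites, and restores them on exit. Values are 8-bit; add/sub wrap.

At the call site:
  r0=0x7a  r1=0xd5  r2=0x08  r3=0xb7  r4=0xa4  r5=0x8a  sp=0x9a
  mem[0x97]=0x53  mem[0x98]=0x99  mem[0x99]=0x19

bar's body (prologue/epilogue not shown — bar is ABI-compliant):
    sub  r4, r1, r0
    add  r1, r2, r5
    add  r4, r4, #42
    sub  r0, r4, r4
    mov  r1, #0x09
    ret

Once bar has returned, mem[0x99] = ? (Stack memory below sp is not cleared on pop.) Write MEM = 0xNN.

MEM = 0x7a

prologue: push r0 -> mem[0x99]=0x7a, sp=0x99
prologue: push r1 -> mem[0x98]=0xd5, sp=0x98
body[0] sub  r4, r1, r0 -> r4=0x5b
body[1] add  r1, r2, r5 -> r1=0x92
body[2] add  r4, r4, #42 -> r4=0x85
body[3] sub  r0, r4, r4 -> r0=0x00
body[4] mov  r1, #0x09 -> r1=0x09
epilogue: pop r1=0xd5, sp=0x99
epilogue: pop r0=0x7a, sp=0x9a
prologue pushed ['r0', 'r1'] at ['0x99', '0x98']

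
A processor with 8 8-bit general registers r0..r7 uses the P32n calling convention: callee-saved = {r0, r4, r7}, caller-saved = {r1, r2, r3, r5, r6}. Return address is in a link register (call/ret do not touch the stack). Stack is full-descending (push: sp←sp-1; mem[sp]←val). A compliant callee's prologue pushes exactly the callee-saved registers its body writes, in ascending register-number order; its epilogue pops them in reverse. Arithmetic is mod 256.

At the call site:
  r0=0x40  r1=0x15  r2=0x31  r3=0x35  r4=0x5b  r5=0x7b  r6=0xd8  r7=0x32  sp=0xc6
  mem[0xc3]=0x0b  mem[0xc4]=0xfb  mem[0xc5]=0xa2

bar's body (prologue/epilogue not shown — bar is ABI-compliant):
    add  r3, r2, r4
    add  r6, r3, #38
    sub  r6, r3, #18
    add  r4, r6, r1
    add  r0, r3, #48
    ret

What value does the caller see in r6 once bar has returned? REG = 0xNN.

prologue: push r0 → mem[0xc5]=0x40, sp=0xc5
prologue: push r4 → mem[0xc4]=0x5b, sp=0xc4
body[0] add  r3, r2, r4 → r3=0x8c
body[1] add  r6, r3, #38 → r6=0xb2
body[2] sub  r6, r3, #18 → r6=0x7a
body[3] add  r4, r6, r1 → r4=0x8f
body[4] add  r0, r3, #48 → r0=0xbc
epilogue: pop r4=0x5b, sp=0xc5
epilogue: pop r0=0x40, sp=0xc6
r6 is caller-saved → body value

REG = 0x7a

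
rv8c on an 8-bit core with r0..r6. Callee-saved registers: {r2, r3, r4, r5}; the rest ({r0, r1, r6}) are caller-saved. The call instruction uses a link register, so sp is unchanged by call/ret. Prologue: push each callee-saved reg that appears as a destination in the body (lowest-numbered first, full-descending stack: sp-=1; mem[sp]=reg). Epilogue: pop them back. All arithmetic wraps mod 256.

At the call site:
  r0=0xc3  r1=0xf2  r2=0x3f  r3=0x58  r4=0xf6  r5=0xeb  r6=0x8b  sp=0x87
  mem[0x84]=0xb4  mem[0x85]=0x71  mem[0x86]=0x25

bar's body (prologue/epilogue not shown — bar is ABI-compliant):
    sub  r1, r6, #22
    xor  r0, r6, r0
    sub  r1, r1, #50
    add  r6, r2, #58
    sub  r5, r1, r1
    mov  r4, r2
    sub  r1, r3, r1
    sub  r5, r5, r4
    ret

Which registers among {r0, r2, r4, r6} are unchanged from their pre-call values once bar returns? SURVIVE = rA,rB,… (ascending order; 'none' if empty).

prologue: push r4 -> mem[0x86]=0xf6, sp=0x86
prologue: push r5 -> mem[0x85]=0xeb, sp=0x85
body[0] sub  r1, r6, #22 -> r1=0x75
body[1] xor  r0, r6, r0 -> r0=0x48
body[2] sub  r1, r1, #50 -> r1=0x43
body[3] add  r6, r2, #58 -> r6=0x79
body[4] sub  r5, r1, r1 -> r5=0x00
body[5] mov  r4, r2 -> r4=0x3f
body[6] sub  r1, r3, r1 -> r1=0x15
body[7] sub  r5, r5, r4 -> r5=0xc1
epilogue: pop r5=0xeb, sp=0x86
epilogue: pop r4=0xf6, sp=0x87
r0: caller-saved, written=True
r2: callee-saved, written=False
r4: callee-saved, written=True
r6: caller-saved, written=True

SURVIVE = r2,r4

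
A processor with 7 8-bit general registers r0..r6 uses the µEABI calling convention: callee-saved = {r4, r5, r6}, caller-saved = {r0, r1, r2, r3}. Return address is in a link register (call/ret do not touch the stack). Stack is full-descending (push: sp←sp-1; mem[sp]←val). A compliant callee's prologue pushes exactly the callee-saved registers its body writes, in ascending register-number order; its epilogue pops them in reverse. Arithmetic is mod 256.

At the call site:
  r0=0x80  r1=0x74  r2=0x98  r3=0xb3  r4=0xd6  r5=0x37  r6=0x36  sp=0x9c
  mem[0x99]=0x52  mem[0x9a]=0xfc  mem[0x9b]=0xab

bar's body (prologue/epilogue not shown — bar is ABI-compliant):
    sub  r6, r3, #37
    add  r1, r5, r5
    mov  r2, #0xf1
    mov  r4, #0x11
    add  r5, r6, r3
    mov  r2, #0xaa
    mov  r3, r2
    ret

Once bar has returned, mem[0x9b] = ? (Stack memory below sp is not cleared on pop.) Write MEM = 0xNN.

prologue: push r4 → mem[0x9b]=0xd6, sp=0x9b
prologue: push r5 → mem[0x9a]=0x37, sp=0x9a
prologue: push r6 → mem[0x99]=0x36, sp=0x99
body[0] sub  r6, r3, #37 → r6=0x8e
body[1] add  r1, r5, r5 → r1=0x6e
body[2] mov  r2, #0xf1 → r2=0xf1
body[3] mov  r4, #0x11 → r4=0x11
body[4] add  r5, r6, r3 → r5=0x41
body[5] mov  r2, #0xaa → r2=0xaa
body[6] mov  r3, r2 → r3=0xaa
epilogue: pop r6=0x36, sp=0x9a
epilogue: pop r5=0x37, sp=0x9b
epilogue: pop r4=0xd6, sp=0x9c
prologue pushed ['r4', 'r5', 'r6'] at ['0x9b', '0x9a', '0x99']

MEM = 0xd6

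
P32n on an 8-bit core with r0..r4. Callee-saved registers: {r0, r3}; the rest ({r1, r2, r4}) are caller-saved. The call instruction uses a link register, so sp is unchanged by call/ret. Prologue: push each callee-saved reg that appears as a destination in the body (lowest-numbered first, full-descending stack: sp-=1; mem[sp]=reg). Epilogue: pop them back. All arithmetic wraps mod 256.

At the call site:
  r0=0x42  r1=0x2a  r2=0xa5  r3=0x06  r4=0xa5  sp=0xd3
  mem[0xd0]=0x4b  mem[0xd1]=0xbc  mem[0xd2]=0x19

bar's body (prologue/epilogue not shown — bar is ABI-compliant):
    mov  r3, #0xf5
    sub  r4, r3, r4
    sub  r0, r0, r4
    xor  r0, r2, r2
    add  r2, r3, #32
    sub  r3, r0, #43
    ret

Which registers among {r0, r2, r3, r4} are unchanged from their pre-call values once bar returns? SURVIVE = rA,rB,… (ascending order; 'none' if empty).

prologue: push r0 -> mem[0xd2]=0x42, sp=0xd2
prologue: push r3 -> mem[0xd1]=0x06, sp=0xd1
body[0] mov  r3, #0xf5 -> r3=0xf5
body[1] sub  r4, r3, r4 -> r4=0x50
body[2] sub  r0, r0, r4 -> r0=0xf2
body[3] xor  r0, r2, r2 -> r0=0x00
body[4] add  r2, r3, #32 -> r2=0x15
body[5] sub  r3, r0, #43 -> r3=0xd5
epilogue: pop r3=0x06, sp=0xd2
epilogue: pop r0=0x42, sp=0xd3
r0: callee-saved, written=True
r2: caller-saved, written=True
r3: callee-saved, written=True
r4: caller-saved, written=True

SURVIVE = r0,r3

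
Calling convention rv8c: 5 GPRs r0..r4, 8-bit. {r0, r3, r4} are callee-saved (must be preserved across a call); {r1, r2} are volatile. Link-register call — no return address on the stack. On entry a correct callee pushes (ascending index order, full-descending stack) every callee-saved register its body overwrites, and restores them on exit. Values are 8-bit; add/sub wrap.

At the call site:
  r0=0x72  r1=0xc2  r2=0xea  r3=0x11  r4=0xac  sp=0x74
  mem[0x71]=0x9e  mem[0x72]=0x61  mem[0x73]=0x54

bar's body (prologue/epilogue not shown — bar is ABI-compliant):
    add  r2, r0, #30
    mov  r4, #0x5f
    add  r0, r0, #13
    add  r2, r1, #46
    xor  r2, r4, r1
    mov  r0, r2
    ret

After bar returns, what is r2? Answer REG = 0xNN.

prologue: push r0 → mem[0x73]=0x72, sp=0x73
prologue: push r4 → mem[0x72]=0xac, sp=0x72
body[0] add  r2, r0, #30 → r2=0x90
body[1] mov  r4, #0x5f → r4=0x5f
body[2] add  r0, r0, #13 → r0=0x7f
body[3] add  r2, r1, #46 → r2=0xf0
body[4] xor  r2, r4, r1 → r2=0x9d
body[5] mov  r0, r2 → r0=0x9d
epilogue: pop r4=0xac, sp=0x73
epilogue: pop r0=0x72, sp=0x74
r2 is caller-saved → body value

REG = 0x9d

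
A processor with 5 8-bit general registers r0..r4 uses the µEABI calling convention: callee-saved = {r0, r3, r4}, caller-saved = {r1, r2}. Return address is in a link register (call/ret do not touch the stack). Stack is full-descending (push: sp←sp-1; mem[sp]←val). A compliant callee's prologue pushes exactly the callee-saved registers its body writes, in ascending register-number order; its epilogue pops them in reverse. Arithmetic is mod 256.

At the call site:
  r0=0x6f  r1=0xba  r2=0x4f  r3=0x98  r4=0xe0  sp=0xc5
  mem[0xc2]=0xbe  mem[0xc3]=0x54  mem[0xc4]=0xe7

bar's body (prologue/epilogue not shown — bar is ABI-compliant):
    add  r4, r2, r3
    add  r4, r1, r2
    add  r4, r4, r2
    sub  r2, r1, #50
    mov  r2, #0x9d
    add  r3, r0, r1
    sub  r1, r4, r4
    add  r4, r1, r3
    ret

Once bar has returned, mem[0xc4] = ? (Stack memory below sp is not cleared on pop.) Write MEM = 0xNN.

prologue: push r3 → mem[0xc4]=0x98, sp=0xc4
prologue: push r4 → mem[0xc3]=0xe0, sp=0xc3
body[0] add  r4, r2, r3 → r4=0xe7
body[1] add  r4, r1, r2 → r4=0x09
body[2] add  r4, r4, r2 → r4=0x58
body[3] sub  r2, r1, #50 → r2=0x88
body[4] mov  r2, #0x9d → r2=0x9d
body[5] add  r3, r0, r1 → r3=0x29
body[6] sub  r1, r4, r4 → r1=0x00
body[7] add  r4, r1, r3 → r4=0x29
epilogue: pop r4=0xe0, sp=0xc4
epilogue: pop r3=0x98, sp=0xc5
prologue pushed ['r3', 'r4'] at ['0xc4', '0xc3']

MEM = 0x98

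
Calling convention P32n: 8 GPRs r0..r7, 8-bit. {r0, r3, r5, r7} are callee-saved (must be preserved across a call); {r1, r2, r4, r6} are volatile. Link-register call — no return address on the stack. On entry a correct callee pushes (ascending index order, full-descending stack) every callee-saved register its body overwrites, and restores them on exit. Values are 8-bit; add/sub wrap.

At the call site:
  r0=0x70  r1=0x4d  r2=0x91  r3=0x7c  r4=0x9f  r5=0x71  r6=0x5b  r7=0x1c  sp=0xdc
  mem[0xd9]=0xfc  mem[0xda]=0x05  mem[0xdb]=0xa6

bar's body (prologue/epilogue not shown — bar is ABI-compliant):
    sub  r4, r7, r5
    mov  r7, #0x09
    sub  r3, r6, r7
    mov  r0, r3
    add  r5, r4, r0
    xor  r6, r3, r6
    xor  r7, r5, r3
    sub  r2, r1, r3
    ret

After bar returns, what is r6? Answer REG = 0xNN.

REG = 0x09

prologue: push r0 → mem[0xdb]=0x70, sp=0xdb
prologue: push r3 → mem[0xda]=0x7c, sp=0xda
prologue: push r5 → mem[0xd9]=0x71, sp=0xd9
prologue: push r7 → mem[0xd8]=0x1c, sp=0xd8
body[0] sub  r4, r7, r5 → r4=0xab
body[1] mov  r7, #0x09 → r7=0x09
body[2] sub  r3, r6, r7 → r3=0x52
body[3] mov  r0, r3 → r0=0x52
body[4] add  r5, r4, r0 → r5=0xfd
body[5] xor  r6, r3, r6 → r6=0x09
body[6] xor  r7, r5, r3 → r7=0xaf
body[7] sub  r2, r1, r3 → r2=0xfb
epilogue: pop r7=0x1c, sp=0xd9
epilogue: pop r5=0x71, sp=0xda
epilogue: pop r3=0x7c, sp=0xdb
epilogue: pop r0=0x70, sp=0xdc
r6 is caller-saved → body value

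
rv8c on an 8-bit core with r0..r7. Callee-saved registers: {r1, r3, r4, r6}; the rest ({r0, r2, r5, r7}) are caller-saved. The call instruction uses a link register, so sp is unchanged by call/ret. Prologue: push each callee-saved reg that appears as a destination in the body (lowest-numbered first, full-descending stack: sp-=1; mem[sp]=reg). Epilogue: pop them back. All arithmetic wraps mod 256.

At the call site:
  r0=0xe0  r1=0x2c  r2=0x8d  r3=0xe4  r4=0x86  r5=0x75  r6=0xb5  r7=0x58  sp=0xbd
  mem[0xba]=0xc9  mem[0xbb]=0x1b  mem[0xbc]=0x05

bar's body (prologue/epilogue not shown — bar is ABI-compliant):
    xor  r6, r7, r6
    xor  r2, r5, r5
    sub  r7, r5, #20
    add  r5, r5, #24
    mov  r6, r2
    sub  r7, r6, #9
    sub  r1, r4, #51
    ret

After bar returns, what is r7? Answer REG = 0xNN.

prologue: push r1 -> mem[0xbc]=0x2c, sp=0xbc
prologue: push r6 -> mem[0xbb]=0xb5, sp=0xbb
body[0] xor  r6, r7, r6 -> r6=0xed
body[1] xor  r2, r5, r5 -> r2=0x00
body[2] sub  r7, r5, #20 -> r7=0x61
body[3] add  r5, r5, #24 -> r5=0x8d
body[4] mov  r6, r2 -> r6=0x00
body[5] sub  r7, r6, #9 -> r7=0xf7
body[6] sub  r1, r4, #51 -> r1=0x53
epilogue: pop r6=0xb5, sp=0xbc
epilogue: pop r1=0x2c, sp=0xbd
r7 is caller-saved -> body value

REG = 0xf7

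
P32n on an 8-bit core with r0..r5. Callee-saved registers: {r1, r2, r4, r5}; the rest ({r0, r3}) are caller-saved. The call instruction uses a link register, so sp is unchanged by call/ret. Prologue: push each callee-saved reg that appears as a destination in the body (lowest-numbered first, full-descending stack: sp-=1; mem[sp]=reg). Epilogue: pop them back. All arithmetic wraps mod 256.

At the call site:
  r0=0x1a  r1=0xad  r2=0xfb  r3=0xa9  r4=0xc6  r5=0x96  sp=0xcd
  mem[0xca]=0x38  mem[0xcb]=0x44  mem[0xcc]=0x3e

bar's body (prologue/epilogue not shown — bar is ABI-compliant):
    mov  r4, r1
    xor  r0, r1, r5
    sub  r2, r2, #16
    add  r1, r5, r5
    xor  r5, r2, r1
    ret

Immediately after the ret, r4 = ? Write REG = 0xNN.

REG = 0xc6

prologue: push r1 -> mem[0xcc]=0xad, sp=0xcc
prologue: push r2 -> mem[0xcb]=0xfb, sp=0xcb
prologue: push r4 -> mem[0xca]=0xc6, sp=0xca
prologue: push r5 -> mem[0xc9]=0x96, sp=0xc9
body[0] mov  r4, r1 -> r4=0xad
body[1] xor  r0, r1, r5 -> r0=0x3b
body[2] sub  r2, r2, #16 -> r2=0xeb
body[3] add  r1, r5, r5 -> r1=0x2c
body[4] xor  r5, r2, r1 -> r5=0xc7
epilogue: pop r5=0x96, sp=0xca
epilogue: pop r4=0xc6, sp=0xcb
epilogue: pop r2=0xfb, sp=0xcc
epilogue: pop r1=0xad, sp=0xcd
r4 is callee-saved -> restored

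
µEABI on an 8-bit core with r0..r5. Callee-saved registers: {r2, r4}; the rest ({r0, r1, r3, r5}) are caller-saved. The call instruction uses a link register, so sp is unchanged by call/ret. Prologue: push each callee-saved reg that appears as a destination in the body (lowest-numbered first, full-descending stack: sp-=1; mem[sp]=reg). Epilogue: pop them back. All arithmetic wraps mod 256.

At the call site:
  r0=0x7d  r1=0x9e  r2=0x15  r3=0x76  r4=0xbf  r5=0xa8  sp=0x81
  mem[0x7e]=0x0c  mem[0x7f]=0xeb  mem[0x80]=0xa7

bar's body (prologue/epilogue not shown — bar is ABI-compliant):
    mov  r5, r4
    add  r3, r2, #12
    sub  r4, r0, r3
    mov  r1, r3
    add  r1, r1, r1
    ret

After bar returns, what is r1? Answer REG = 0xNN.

prologue: push r4 → mem[0x80]=0xbf, sp=0x80
body[0] mov  r5, r4 → r5=0xbf
body[1] add  r3, r2, #12 → r3=0x21
body[2] sub  r4, r0, r3 → r4=0x5c
body[3] mov  r1, r3 → r1=0x21
body[4] add  r1, r1, r1 → r1=0x42
epilogue: pop r4=0xbf, sp=0x81
r1 is caller-saved → body value

REG = 0x42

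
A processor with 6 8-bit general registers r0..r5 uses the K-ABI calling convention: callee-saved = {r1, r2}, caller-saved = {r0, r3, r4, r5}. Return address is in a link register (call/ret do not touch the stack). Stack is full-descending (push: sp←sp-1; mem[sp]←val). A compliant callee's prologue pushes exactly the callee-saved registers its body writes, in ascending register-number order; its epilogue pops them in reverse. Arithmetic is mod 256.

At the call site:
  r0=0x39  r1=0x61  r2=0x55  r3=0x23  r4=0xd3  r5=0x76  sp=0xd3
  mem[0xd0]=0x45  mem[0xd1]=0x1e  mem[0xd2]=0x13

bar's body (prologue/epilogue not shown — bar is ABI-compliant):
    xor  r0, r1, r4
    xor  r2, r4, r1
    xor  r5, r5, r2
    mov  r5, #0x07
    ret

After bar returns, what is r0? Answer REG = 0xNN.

REG = 0xb2

prologue: push r2 → mem[0xd2]=0x55, sp=0xd2
body[0] xor  r0, r1, r4 → r0=0xb2
body[1] xor  r2, r4, r1 → r2=0xb2
body[2] xor  r5, r5, r2 → r5=0xc4
body[3] mov  r5, #0x07 → r5=0x07
epilogue: pop r2=0x55, sp=0xd3
r0 is caller-saved → body value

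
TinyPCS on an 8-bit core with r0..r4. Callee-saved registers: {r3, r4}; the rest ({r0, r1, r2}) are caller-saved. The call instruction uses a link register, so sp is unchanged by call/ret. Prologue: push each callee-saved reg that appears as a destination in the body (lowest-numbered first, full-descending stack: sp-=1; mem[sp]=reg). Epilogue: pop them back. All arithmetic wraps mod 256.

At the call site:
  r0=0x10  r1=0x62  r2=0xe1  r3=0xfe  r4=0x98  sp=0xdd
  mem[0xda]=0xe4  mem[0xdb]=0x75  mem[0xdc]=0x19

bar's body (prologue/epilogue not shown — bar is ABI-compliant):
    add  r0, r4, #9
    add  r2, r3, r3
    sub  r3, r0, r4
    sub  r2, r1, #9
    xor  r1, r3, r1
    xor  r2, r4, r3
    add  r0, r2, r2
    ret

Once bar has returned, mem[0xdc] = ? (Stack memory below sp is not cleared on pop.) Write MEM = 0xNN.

prologue: push r3 → mem[0xdc]=0xfe, sp=0xdc
body[0] add  r0, r4, #9 → r0=0xa1
body[1] add  r2, r3, r3 → r2=0xfc
body[2] sub  r3, r0, r4 → r3=0x09
body[3] sub  r2, r1, #9 → r2=0x59
body[4] xor  r1, r3, r1 → r1=0x6b
body[5] xor  r2, r4, r3 → r2=0x91
body[6] add  r0, r2, r2 → r0=0x22
epilogue: pop r3=0xfe, sp=0xdd
prologue pushed ['r3'] at ['0xdc']

MEM = 0xfe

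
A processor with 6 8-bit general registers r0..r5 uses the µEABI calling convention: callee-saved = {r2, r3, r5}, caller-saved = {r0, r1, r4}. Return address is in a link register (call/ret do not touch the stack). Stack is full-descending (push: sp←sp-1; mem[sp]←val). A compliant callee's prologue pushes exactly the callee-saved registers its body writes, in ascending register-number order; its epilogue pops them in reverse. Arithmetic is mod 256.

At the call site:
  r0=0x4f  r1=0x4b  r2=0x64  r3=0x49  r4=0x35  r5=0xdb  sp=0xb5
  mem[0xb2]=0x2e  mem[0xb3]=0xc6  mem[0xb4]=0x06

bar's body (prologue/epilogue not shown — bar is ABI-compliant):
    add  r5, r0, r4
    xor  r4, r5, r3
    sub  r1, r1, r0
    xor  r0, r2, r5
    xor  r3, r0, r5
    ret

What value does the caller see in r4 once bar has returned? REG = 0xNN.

prologue: push r3 -> mem[0xb4]=0x49, sp=0xb4
prologue: push r5 -> mem[0xb3]=0xdb, sp=0xb3
body[0] add  r5, r0, r4 -> r5=0x84
body[1] xor  r4, r5, r3 -> r4=0xcd
body[2] sub  r1, r1, r0 -> r1=0xfc
body[3] xor  r0, r2, r5 -> r0=0xe0
body[4] xor  r3, r0, r5 -> r3=0x64
epilogue: pop r5=0xdb, sp=0xb4
epilogue: pop r3=0x49, sp=0xb5
r4 is caller-saved -> body value

REG = 0xcd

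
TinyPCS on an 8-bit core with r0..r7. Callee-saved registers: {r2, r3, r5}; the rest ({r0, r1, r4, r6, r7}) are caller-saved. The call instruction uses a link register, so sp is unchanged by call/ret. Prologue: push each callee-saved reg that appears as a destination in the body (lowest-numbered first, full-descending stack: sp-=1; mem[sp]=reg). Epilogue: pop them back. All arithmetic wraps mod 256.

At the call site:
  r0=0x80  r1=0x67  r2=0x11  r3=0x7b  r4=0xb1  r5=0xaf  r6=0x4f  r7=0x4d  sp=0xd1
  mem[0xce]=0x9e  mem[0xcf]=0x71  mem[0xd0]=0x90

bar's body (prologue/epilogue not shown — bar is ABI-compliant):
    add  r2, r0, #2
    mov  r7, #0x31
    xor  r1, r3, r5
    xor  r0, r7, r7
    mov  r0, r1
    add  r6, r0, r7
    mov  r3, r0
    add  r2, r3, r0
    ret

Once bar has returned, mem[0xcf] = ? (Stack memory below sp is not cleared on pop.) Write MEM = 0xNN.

MEM = 0x7b

prologue: push r2 -> mem[0xd0]=0x11, sp=0xd0
prologue: push r3 -> mem[0xcf]=0x7b, sp=0xcf
body[0] add  r2, r0, #2 -> r2=0x82
body[1] mov  r7, #0x31 -> r7=0x31
body[2] xor  r1, r3, r5 -> r1=0xd4
body[3] xor  r0, r7, r7 -> r0=0x00
body[4] mov  r0, r1 -> r0=0xd4
body[5] add  r6, r0, r7 -> r6=0x05
body[6] mov  r3, r0 -> r3=0xd4
body[7] add  r2, r3, r0 -> r2=0xa8
epilogue: pop r3=0x7b, sp=0xd0
epilogue: pop r2=0x11, sp=0xd1
prologue pushed ['r2', 'r3'] at ['0xd0', '0xcf']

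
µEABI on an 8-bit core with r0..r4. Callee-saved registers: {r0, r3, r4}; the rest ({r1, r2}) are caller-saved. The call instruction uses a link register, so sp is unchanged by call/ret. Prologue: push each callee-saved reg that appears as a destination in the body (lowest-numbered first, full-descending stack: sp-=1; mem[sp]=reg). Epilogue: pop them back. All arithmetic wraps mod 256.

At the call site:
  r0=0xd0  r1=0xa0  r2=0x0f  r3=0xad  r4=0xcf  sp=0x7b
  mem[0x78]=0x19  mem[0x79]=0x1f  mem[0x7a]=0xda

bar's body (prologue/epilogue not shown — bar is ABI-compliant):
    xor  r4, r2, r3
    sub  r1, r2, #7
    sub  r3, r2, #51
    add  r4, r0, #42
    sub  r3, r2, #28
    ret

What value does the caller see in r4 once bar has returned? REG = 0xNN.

prologue: push r3 -> mem[0x7a]=0xad, sp=0x7a
prologue: push r4 -> mem[0x79]=0xcf, sp=0x79
body[0] xor  r4, r2, r3 -> r4=0xa2
body[1] sub  r1, r2, #7 -> r1=0x08
body[2] sub  r3, r2, #51 -> r3=0xdc
body[3] add  r4, r0, #42 -> r4=0xfa
body[4] sub  r3, r2, #28 -> r3=0xf3
epilogue: pop r4=0xcf, sp=0x7a
epilogue: pop r3=0xad, sp=0x7b
r4 is callee-saved -> restored

REG = 0xcf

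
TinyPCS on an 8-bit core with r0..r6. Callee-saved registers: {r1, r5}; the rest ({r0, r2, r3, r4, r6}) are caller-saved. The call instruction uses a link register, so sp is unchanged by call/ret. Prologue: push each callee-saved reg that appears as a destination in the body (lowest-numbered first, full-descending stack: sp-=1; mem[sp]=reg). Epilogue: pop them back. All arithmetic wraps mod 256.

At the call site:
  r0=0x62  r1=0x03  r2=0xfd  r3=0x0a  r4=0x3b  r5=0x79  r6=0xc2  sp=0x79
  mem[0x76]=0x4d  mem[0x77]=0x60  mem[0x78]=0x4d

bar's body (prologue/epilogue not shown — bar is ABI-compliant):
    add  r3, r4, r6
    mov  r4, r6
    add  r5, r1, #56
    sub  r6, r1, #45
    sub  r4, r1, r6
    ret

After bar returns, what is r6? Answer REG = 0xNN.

prologue: push r5 → mem[0x78]=0x79, sp=0x78
body[0] add  r3, r4, r6 → r3=0xfd
body[1] mov  r4, r6 → r4=0xc2
body[2] add  r5, r1, #56 → r5=0x3b
body[3] sub  r6, r1, #45 → r6=0xd6
body[4] sub  r4, r1, r6 → r4=0x2d
epilogue: pop r5=0x79, sp=0x79
r6 is caller-saved → body value

REG = 0xd6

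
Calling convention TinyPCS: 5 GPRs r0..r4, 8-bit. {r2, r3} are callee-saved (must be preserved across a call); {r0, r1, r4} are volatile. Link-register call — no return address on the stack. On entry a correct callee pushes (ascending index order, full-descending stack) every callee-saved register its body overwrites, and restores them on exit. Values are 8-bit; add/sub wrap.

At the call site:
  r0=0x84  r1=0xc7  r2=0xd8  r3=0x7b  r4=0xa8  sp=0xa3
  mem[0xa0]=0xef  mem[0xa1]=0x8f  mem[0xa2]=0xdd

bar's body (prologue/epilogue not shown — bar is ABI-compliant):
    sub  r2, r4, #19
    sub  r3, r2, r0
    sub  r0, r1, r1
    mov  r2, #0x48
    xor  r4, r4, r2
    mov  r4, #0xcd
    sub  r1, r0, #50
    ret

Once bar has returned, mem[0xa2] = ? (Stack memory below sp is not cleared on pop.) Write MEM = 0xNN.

MEM = 0xd8

prologue: push r2 → mem[0xa2]=0xd8, sp=0xa2
prologue: push r3 → mem[0xa1]=0x7b, sp=0xa1
body[0] sub  r2, r4, #19 → r2=0x95
body[1] sub  r3, r2, r0 → r3=0x11
body[2] sub  r0, r1, r1 → r0=0x00
body[3] mov  r2, #0x48 → r2=0x48
body[4] xor  r4, r4, r2 → r4=0xe0
body[5] mov  r4, #0xcd → r4=0xcd
body[6] sub  r1, r0, #50 → r1=0xce
epilogue: pop r3=0x7b, sp=0xa2
epilogue: pop r2=0xd8, sp=0xa3
prologue pushed ['r2', 'r3'] at ['0xa2', '0xa1']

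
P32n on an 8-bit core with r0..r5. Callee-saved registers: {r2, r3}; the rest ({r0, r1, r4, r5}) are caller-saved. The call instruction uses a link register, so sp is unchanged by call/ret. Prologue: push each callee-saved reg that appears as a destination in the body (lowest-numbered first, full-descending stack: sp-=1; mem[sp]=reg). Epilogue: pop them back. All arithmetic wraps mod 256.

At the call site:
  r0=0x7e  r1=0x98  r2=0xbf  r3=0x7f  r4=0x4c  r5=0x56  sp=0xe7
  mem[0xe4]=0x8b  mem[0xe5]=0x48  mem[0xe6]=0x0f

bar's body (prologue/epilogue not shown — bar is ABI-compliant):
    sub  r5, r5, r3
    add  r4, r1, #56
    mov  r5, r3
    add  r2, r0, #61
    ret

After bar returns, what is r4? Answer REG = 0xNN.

prologue: push r2 → mem[0xe6]=0xbf, sp=0xe6
body[0] sub  r5, r5, r3 → r5=0xd7
body[1] add  r4, r1, #56 → r4=0xd0
body[2] mov  r5, r3 → r5=0x7f
body[3] add  r2, r0, #61 → r2=0xbb
epilogue: pop r2=0xbf, sp=0xe7
r4 is caller-saved → body value

REG = 0xd0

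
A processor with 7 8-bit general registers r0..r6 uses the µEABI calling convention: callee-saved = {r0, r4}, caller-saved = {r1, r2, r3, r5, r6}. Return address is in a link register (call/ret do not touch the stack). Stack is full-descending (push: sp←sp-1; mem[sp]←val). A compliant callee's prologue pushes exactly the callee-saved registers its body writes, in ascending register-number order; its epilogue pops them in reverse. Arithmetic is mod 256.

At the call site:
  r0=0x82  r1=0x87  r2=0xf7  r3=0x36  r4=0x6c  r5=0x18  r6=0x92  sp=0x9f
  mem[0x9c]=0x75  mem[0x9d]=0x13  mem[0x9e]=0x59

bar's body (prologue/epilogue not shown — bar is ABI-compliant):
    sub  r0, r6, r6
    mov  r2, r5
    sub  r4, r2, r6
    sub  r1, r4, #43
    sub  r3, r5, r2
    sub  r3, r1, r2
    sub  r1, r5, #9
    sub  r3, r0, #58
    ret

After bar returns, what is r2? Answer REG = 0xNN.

prologue: push r0 → mem[0x9e]=0x82, sp=0x9e
prologue: push r4 → mem[0x9d]=0x6c, sp=0x9d
body[0] sub  r0, r6, r6 → r0=0x00
body[1] mov  r2, r5 → r2=0x18
body[2] sub  r4, r2, r6 → r4=0x86
body[3] sub  r1, r4, #43 → r1=0x5b
body[4] sub  r3, r5, r2 → r3=0x00
body[5] sub  r3, r1, r2 → r3=0x43
body[6] sub  r1, r5, #9 → r1=0x0f
body[7] sub  r3, r0, #58 → r3=0xc6
epilogue: pop r4=0x6c, sp=0x9e
epilogue: pop r0=0x82, sp=0x9f
r2 is caller-saved → body value

REG = 0x18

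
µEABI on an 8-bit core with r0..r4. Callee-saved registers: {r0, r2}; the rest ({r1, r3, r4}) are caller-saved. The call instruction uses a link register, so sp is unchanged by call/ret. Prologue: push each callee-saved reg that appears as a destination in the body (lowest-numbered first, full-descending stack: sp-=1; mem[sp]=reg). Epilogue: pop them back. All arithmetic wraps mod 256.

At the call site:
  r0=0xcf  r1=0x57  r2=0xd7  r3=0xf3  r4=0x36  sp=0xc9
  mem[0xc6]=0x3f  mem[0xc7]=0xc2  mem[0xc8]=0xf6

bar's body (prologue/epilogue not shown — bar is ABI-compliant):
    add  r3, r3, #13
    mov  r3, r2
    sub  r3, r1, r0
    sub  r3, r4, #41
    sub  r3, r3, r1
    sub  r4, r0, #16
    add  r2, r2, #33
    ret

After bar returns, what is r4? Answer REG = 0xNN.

REG = 0xbf

prologue: push r2 → mem[0xc8]=0xd7, sp=0xc8
body[0] add  r3, r3, #13 → r3=0x00
body[1] mov  r3, r2 → r3=0xd7
body[2] sub  r3, r1, r0 → r3=0x88
body[3] sub  r3, r4, #41 → r3=0x0d
body[4] sub  r3, r3, r1 → r3=0xb6
body[5] sub  r4, r0, #16 → r4=0xbf
body[6] add  r2, r2, #33 → r2=0xf8
epilogue: pop r2=0xd7, sp=0xc9
r4 is caller-saved → body value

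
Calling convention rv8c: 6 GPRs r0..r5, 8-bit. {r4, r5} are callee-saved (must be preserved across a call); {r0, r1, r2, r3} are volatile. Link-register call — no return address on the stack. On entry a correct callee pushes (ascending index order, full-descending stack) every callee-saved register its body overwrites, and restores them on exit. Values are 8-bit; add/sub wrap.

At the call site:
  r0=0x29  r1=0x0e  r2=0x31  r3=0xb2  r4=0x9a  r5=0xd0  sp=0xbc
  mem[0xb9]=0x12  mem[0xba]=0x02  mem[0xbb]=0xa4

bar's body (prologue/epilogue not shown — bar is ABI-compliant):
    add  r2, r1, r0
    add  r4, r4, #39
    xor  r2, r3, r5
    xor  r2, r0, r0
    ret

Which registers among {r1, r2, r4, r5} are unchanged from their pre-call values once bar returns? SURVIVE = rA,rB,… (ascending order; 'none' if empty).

SURVIVE = r1,r4,r5

prologue: push r4 -> mem[0xbb]=0x9a, sp=0xbb
body[0] add  r2, r1, r0 -> r2=0x37
body[1] add  r4, r4, #39 -> r4=0xc1
body[2] xor  r2, r3, r5 -> r2=0x62
body[3] xor  r2, r0, r0 -> r2=0x00
epilogue: pop r4=0x9a, sp=0xbc
r1: caller-saved, written=False
r2: caller-saved, written=True
r4: callee-saved, written=True
r5: callee-saved, written=False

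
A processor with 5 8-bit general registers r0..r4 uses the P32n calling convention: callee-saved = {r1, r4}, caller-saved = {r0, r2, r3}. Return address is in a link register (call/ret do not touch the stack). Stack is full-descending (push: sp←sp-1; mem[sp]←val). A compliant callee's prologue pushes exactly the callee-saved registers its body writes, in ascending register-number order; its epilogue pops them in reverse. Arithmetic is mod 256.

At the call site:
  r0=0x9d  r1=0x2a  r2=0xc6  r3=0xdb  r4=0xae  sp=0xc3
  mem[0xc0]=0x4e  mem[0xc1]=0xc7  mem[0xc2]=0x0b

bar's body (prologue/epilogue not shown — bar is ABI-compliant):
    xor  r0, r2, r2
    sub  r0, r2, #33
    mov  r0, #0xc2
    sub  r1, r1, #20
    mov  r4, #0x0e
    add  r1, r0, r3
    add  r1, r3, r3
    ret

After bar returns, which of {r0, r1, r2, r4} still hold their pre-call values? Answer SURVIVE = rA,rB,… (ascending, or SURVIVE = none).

prologue: push r1 -> mem[0xc2]=0x2a, sp=0xc2
prologue: push r4 -> mem[0xc1]=0xae, sp=0xc1
body[0] xor  r0, r2, r2 -> r0=0x00
body[1] sub  r0, r2, #33 -> r0=0xa5
body[2] mov  r0, #0xc2 -> r0=0xc2
body[3] sub  r1, r1, #20 -> r1=0x16
body[4] mov  r4, #0x0e -> r4=0x0e
body[5] add  r1, r0, r3 -> r1=0x9d
body[6] add  r1, r3, r3 -> r1=0xb6
epilogue: pop r4=0xae, sp=0xc2
epilogue: pop r1=0x2a, sp=0xc3
r0: caller-saved, written=True
r1: callee-saved, written=True
r2: caller-saved, written=False
r4: callee-saved, written=True

SURVIVE = r1,r2,r4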